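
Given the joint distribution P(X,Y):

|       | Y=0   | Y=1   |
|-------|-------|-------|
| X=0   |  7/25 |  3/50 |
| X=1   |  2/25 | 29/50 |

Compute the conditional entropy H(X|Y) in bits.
0.5624 bits

H(X|Y) = H(X,Y) - H(Y)

H(X,Y) = -Σ_{x,y} P(x,y) log₂ P(x,y). Per-cell terms -P(x,y)·log₂P(x,y):
  X=0: 0.51422, 0.24353
  X=1: 0.29151, 0.45581
Sum of the 4 terms: H(X,Y) = 1.5051 bits

Marginal of Y (column sums):
  P(Y=0) = 7/25 + 2/25 = 9/25
  P(Y=1) = 3/50 + 29/50 = 16/25
H(Y) = -[(9/25)·log₂(9/25) + (16/25)·log₂(16/25)]
  = 0.53062 + 0.41207 = 0.9427 bits

H(X|Y) = H(X,Y) - H(Y) = 1.5051 - 0.9427 = 0.5624 bits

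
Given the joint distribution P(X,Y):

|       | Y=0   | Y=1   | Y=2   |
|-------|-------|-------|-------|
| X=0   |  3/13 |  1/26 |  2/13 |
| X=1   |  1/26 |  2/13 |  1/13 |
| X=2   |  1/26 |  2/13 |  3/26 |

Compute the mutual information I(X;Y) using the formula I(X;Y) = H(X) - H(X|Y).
0.2197 bits

I(X;Y) = H(X) - H(X|Y)

Marginal of X (row sums):
  P(X=0) = 3/13 + 1/26 + 2/13 = 11/26
  P(X=1) = 1/26 + 2/13 + 1/13 = 7/26
  P(X=2) = 1/26 + 2/13 + 3/26 = 4/13
H(X) = -[(11/26)·log₂(11/26) + (7/26)·log₂(7/26) + (4/13)·log₂(4/13)]
  = 0.5250 + 0.5097 + 0.5232 = 1.5579 bits

Marginal of Y (column sums):
  P(Y=0) = 3/13 + 1/26 + 1/26 = 4/13
  P(Y=1) = 1/26 + 2/13 + 2/13 = 9/26
  P(Y=2) = 2/13 + 1/13 + 3/26 = 9/26
H(X|Y) = Σ_y P(y)·H(X|Y=y):
  Y=0: P(Y=0) = 4/13, P(X|Y=0) = (3/4, 1/8, 1/8) → H(X|Y=0) = 1.0613
  Y=1: P(Y=1) = 9/26, P(X|Y=1) = (1/9, 4/9, 4/9) → H(X|Y=1) = 1.3921
  Y=2: P(Y=2) = 9/26, P(X|Y=2) = (4/9, 2/9, 1/3) → H(X|Y=2) = 1.5305
H(X|Y) = (4/13)·1.0613 + (9/26)·1.3921 + (9/26)·1.5305 = 1.3382 bits

I(X;Y) = H(X) - H(X|Y) = 1.5579 - 1.3382 = 0.2197 bits

Cross-check via I(X;Y) = H(X) + H(Y) - H(X,Y): computing H(Y) from the column sums and H(X,Y) from the 9 cells in the same way gives H(Y) = 1.5828 bits and H(X,Y) = 2.9210 bits, so
I(X;Y) = 1.5579 + 1.5828 - 2.9210 = 0.2197 bits ✓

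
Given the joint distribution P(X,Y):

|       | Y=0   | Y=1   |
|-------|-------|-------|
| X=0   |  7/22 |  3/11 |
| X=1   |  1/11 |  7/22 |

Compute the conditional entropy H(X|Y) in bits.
0.9010 bits

H(X|Y) = H(X,Y) - H(Y)

H(X,Y) = -Σ_{x,y} P(x,y) log₂ P(x,y). Per-cell terms -P(x,y)·log₂P(x,y):
  X=0: 0.52566, 0.51122
  X=1: 0.31449, 0.52566
Sum of the 4 terms: H(X,Y) = 1.8770 bits

Marginal of Y (column sums):
  P(Y=0) = 7/22 + 1/11 = 9/22
  P(Y=1) = 3/11 + 7/22 = 13/22
H(Y) = -[(9/22)·log₂(9/22) + (13/22)·log₂(13/22)]
  = 0.52753 + 0.44850 = 0.9760 bits

H(X|Y) = H(X,Y) - H(Y) = 1.8770 - 0.9760 = 0.9010 bits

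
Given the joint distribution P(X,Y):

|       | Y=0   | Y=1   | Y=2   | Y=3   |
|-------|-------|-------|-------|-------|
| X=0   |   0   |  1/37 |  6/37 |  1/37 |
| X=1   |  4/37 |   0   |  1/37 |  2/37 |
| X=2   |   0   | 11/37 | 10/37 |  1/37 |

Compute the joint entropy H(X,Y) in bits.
2.5937 bits

H(X,Y) = -Σ_{x,y} P(x,y) log₂ P(x,y). Per-cell terms -P(x,y)·log₂P(x,y):
  X=0: 0.0000, 0.1408, 0.4256, 0.1408
  X=1: 0.3470, 0.0000, 0.1408, 0.2275
  X=2: 0.0000, 0.5203, 0.5101, 0.1408
  (cells with P = 0 contribute 0)
Sum of the 12 terms: H(X,Y) = 2.5937 bits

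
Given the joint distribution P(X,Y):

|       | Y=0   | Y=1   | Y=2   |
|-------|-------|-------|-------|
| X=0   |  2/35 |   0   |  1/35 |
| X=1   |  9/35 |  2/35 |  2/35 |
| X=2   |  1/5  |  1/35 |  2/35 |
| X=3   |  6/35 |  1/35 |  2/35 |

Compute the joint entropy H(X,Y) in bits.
3.0238 bits

H(X,Y) = -Σ_{x,y} P(x,y) log₂ P(x,y). Per-cell terms -P(x,y)·log₂P(x,y):
  X=0: 0.23596, 0.00000, 0.14655
  X=1: 0.50383, 0.23596, 0.23596
  X=2: 0.46439, 0.14655, 0.23596
  X=3: 0.43617, 0.14655, 0.23596
  (cells with P = 0 contribute 0)
Sum of the 12 terms: H(X,Y) = 3.0238 bits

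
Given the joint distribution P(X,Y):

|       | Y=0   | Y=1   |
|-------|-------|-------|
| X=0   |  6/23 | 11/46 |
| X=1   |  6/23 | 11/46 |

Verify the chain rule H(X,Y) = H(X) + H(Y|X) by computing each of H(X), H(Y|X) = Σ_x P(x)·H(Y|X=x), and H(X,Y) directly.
H(X) = 1.0000 bits, H(Y|X) = 0.9986 bits, H(X,Y) = 1.9986 bits

Marginal of X (row sums):
  P(X=0) = 6/23 + 11/46 = 1/2
  P(X=1) = 6/23 + 11/46 = 1/2
H(X) = -[(1/2)·log₂(1/2) + (1/2)·log₂(1/2)]
  = 0.5000 + 0.5000 = 1.0000 bits

H(Y|X) = Σ_x P(x)·H(Y|X=x):
  X=0: P(X=0) = 1/2, P(Y|X=0) = (12/23, 11/23) → H(Y|X=0) = 0.9986
  X=1: P(X=1) = 1/2, P(Y|X=1) = (12/23, 11/23) → H(Y|X=1) = 0.9986
H(Y|X) = (1/2)·0.9986 + (1/2)·0.9986 = 0.9986 bits

H(X,Y) = -Σ_{x,y} P(x,y) log₂ P(x,y). Per-cell terms -P(x,y)·log₂P(x,y):
  X=0: 0.5057, 0.4936
  X=1: 0.5057, 0.4936
Sum of the 4 terms: H(X,Y) = 1.9986 bits

Chain rule check:
  H(X) + H(Y|X) = 1.0000 + 0.9986 = 1.9986 bits
  H(X,Y) = 1.9986 bits
✓ Chain rule verified.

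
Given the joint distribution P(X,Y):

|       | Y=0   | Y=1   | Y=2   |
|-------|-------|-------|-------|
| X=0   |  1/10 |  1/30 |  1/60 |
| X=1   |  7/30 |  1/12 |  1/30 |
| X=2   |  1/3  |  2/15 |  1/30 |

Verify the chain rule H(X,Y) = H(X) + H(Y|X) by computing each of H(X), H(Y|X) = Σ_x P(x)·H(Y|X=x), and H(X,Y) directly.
H(X) = 1.4406 bits, H(Y|X) = 1.1852 bits, H(X,Y) = 2.6259 bits

Marginal of X (row sums):
  P(X=0) = 1/10 + 1/30 + 1/60 = 3/20
  P(X=1) = 7/30 + 1/12 + 1/30 = 7/20
  P(X=2) = 1/3 + 2/15 + 1/30 = 1/2
H(X) = -[(3/20)·log₂(3/20) + (7/20)·log₂(7/20) + (1/2)·log₂(1/2)]
  = 0.4105 + 0.5301 + 0.5000 = 1.4406 bits

H(Y|X) = Σ_x P(x)·H(Y|X=x):
  X=0: P(X=0) = 3/20, P(Y|X=0) = (2/3, 2/9, 1/9) → H(Y|X=0) = 1.2244
  X=1: P(X=1) = 7/20, P(Y|X=1) = (2/3, 5/21, 2/21) → H(Y|X=1) = 1.2060
  X=2: P(X=2) = 1/2, P(Y|X=2) = (2/3, 4/15, 1/15) → H(Y|X=2) = 1.1589
H(Y|X) = (3/20)·1.2244 + (7/20)·1.2060 + (1/2)·1.1589 = 1.1852 bits

H(X,Y) = -Σ_{x,y} P(x,y) log₂ P(x,y). Per-cell terms -P(x,y)·log₂P(x,y):
  X=0: 0.3322, 0.1636, 0.0984
  X=1: 0.4899, 0.2987, 0.1636
  X=2: 0.5283, 0.3876, 0.1636
Sum of the 9 terms: H(X,Y) = 2.6259 bits

Chain rule check:
  H(X) + H(Y|X) = 1.4406 + 1.1852 = 2.6258 bits
  H(X,Y) = 2.6259 bits
✓ Chain rule verified (Δ = 0.0001 is 4-dp rounding noise: each of the three values was rounded independently).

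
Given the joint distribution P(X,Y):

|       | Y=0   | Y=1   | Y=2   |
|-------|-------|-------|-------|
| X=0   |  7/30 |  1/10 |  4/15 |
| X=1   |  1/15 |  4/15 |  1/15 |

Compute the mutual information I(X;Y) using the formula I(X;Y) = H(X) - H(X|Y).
0.1911 bits

I(X;Y) = H(X) - H(X|Y)

Marginal of X (row sums):
  P(X=0) = 7/30 + 1/10 + 4/15 = 3/5
  P(X=1) = 1/15 + 4/15 + 1/15 = 2/5
H(X) = -[(3/5)·log₂(3/5) + (2/5)·log₂(2/5)]
  = 0.4422 + 0.5288 = 0.9710 bits

Marginal of Y (column sums):
  P(Y=0) = 7/30 + 1/15 = 3/10
  P(Y=1) = 1/10 + 4/15 = 11/30
  P(Y=2) = 4/15 + 1/15 = 1/3
H(X|Y) = Σ_y P(y)·H(X|Y=y):
  Y=0: P(Y=0) = 3/10, P(X|Y=0) = (7/9, 2/9) → H(X|Y=0) = 0.7642
  Y=1: P(Y=1) = 11/30, P(X|Y=1) = (3/11, 8/11) → H(X|Y=1) = 0.8454
  Y=2: P(Y=2) = 1/3, P(X|Y=2) = (4/5, 1/5) → H(X|Y=2) = 0.7219
H(X|Y) = (3/10)·0.7642 + (11/30)·0.8454 + (1/3)·0.7219 = 0.7799 bits

I(X;Y) = H(X) - H(X|Y) = 0.9710 - 0.7799 = 0.1911 bits

Cross-check via I(X;Y) = H(X) + H(Y) - H(X,Y): computing H(Y) from the column sums and H(X,Y) from the 6 cells in the same way gives H(Y) = 1.5801 bits and H(X,Y) = 2.3600 bits, so
I(X;Y) = 0.9710 + 1.5801 - 2.3600 = 0.1911 bits ✓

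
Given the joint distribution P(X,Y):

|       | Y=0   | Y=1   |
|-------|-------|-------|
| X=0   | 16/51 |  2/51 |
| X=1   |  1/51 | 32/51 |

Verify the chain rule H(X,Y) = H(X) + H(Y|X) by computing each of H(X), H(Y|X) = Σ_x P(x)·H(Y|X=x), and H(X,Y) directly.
H(X) = 0.9367 bits, H(Y|X) = 0.3044 bits, H(X,Y) = 1.2411 bits

Marginal of X (row sums):
  P(X=0) = 16/51 + 2/51 = 6/17
  P(X=1) = 1/51 + 32/51 = 11/17
H(X) = -[(6/17)·log₂(6/17) + (11/17)·log₂(11/17)]
  = 0.530294 + 0.406373 = 0.9367 bits

H(Y|X) = Σ_x P(x)·H(Y|X=x):
  X=0: P(X=0) = 6/17, P(Y|X=0) = (8/9, 1/9) → H(Y|X=0) = 0.503258
  X=1: P(X=1) = 11/17, P(Y|X=1) = (1/33, 32/33) → H(Y|X=1) = 0.195909
H(Y|X) = (6/17)·0.503258 + (11/17)·0.195909 = 0.3044 bits

H(X,Y) = -Σ_{x,y} P(x,y) log₂ P(x,y). Per-cell terms -P(x,y)·log₂P(x,y):
  X=0: 0.524682, 0.183232
  X=1: 0.111224, 0.421914
Sum of the 4 terms: H(X,Y) = 1.2411 bits

Chain rule check:
  H(X) + H(Y|X) = 0.9367 + 0.3044 = 1.2411 bits
  H(X,Y) = 1.2411 bits
✓ Chain rule verified.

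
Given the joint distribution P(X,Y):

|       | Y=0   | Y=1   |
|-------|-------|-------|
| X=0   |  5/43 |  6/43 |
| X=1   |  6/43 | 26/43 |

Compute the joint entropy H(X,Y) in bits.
1.5928 bits

H(X,Y) = -Σ_{x,y} P(x,y) log₂ P(x,y). Per-cell terms -P(x,y)·log₂P(x,y):
  X=0: 0.36097, 0.39646
  X=1: 0.39646, 0.43887
Sum of the 4 terms: H(X,Y) = 1.5928 bits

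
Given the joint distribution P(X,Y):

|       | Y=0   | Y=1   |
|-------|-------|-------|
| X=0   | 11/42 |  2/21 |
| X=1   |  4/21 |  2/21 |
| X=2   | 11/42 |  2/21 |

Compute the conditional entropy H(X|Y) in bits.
1.5743 bits

H(X|Y) = H(X,Y) - H(Y)

H(X,Y) = -Σ_{x,y} P(x,y) log₂ P(x,y). Per-cell terms -P(x,y)·log₂P(x,y):
  X=0: 0.5062, 0.3231
  X=1: 0.4557, 0.3231
  X=2: 0.5062, 0.3231
Sum of the 6 terms: H(X,Y) = 2.4374 bits

Marginal of Y (column sums):
  P(Y=0) = 11/42 + 4/21 + 11/42 = 5/7
  P(Y=1) = 2/21 + 2/21 + 2/21 = 2/7
H(Y) = -[(5/7)·log₂(5/7) + (2/7)·log₂(2/7)]
  = 0.3467 + 0.5164 = 0.8631 bits

H(X|Y) = H(X,Y) - H(Y) = 2.4374 - 0.8631 = 1.5743 bits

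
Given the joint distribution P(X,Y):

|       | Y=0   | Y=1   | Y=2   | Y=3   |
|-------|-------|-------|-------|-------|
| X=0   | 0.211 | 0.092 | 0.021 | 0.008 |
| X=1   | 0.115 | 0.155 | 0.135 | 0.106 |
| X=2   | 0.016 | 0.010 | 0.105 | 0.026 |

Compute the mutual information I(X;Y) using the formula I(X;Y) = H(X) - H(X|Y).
0.2663 bits

I(X;Y) = H(X) - H(X|Y)

Marginal of X (row sums):
  P(X=0) = 0.211 + 0.092 + 0.021 + 0.008 = 0.332
  P(X=1) = 0.115 + 0.155 + 0.135 + 0.106 = 0.511
  P(X=2) = 0.016 + 0.010 + 0.105 + 0.026 = 0.157
H(X) = -[0.332·log₂(0.332) + 0.511·log₂(0.511) + 0.157·log₂(0.157)]
  = 0.52813 + 0.49496 + 0.41937 = 1.44246 bits

Marginal of Y (column sums):
  P(Y=0) = 0.211 + 0.115 + 0.016 = 0.342
  P(Y=1) = 0.092 + 0.155 + 0.010 = 0.257
  P(Y=2) = 0.021 + 0.135 + 0.105 = 0.261
  P(Y=3) = 0.008 + 0.106 + 0.026 = 0.140
H(X|Y) = Σ_y P(y)·H(X|Y=y):
  Y=0: P(Y=0) = 0.342, P(X|Y=0) = (211/342, 115/342, 8/171) → H(X|Y=0) = 1.16527
  Y=1: P(Y=1) = 0.257, P(X|Y=1) = (92/257, 155/257, 10/257) → H(X|Y=1) = 1.15276
  Y=2: P(Y=2) = 0.261, P(X|Y=2) = (7/87, 15/29, 35/87) → H(X|Y=2) = 1.31295
  Y=3: P(Y=3) = 0.140, P(X|Y=3) = (2/35, 53/70, 13/70) → H(X|Y=3) = 0.99092
H(X|Y) = 0.342·1.16527 + 0.257·1.15276 + 0.261·1.31295 + 0.140·0.99092 = 1.17619 bits

I(X;Y) = H(X) - H(X|Y) = 1.44246 - 1.17619 = 0.2663 bits

Cross-check via I(X;Y) = H(X) + H(Y) - H(X,Y): computing H(Y) from the column sums and H(X,Y) from the 12 cells in the same way gives H(Y) = 1.93605 bits and H(X,Y) = 3.11224 bits, so
I(X;Y) = 1.44246 + 1.93605 - 3.11224 = 0.2663 bits ✓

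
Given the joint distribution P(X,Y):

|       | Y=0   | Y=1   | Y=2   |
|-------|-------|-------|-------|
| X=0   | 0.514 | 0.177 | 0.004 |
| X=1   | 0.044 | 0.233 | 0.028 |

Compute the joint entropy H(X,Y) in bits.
1.8000 bits

H(X,Y) = -Σ_{x,y} P(x,y) log₂ P(x,y). Per-cell terms -P(x,y)·log₂P(x,y):
  X=0: 0.4935, 0.4422, 0.0319
  X=1: 0.1983, 0.4897, 0.1444
Sum of the 6 terms: H(X,Y) = 1.8000 bits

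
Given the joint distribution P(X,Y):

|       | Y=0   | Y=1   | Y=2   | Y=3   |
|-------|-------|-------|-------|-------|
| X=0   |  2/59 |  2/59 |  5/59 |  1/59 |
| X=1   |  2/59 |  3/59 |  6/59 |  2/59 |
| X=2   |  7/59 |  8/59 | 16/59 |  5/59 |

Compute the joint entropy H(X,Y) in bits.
3.1854 bits

H(X,Y) = -Σ_{x,y} P(x,y) log₂ P(x,y). Per-cell terms -P(x,y)·log₂P(x,y):
  X=0: 0.16551, 0.16551, 0.30176, 0.09971
  X=1: 0.16551, 0.21853, 0.33536, 0.16551
  X=2: 0.36486, 0.39087, 0.51055, 0.30176
Sum of the 12 terms: H(X,Y) = 3.1854 bits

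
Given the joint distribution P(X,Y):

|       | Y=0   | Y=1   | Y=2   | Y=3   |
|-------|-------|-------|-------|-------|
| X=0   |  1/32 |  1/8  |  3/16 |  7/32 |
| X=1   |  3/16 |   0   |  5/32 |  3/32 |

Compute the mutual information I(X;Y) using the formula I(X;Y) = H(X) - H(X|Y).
0.2422 bits

I(X;Y) = H(X) - H(X|Y)

Marginal of X (row sums):
  P(X=0) = 1/32 + 1/8 + 3/16 + 7/32 = 9/16
  P(X=1) = 3/16 + 0 + 5/32 + 3/32 = 7/16
H(X) = -[(9/16)·log₂(9/16) + (7/16)·log₂(7/16)]
  = 0.4669 + 0.5218 = 0.9887 bits

Marginal of Y (column sums):
  P(Y=0) = 1/32 + 3/16 = 7/32
  P(Y=1) = 1/8 + 0 = 1/8
  P(Y=2) = 3/16 + 5/32 = 11/32
  P(Y=3) = 7/32 + 3/32 = 5/16
H(X|Y) = Σ_y P(y)·H(X|Y=y):
  Y=0: P(Y=0) = 7/32, P(X|Y=0) = (1/7, 6/7) → H(X|Y=0) = 0.5917
  Y=1: P(Y=1) = 1/8, P(X|Y=1) = (1, 0) → H(X|Y=1) = 0.0000
  Y=2: P(Y=2) = 11/32, P(X|Y=2) = (6/11, 5/11) → H(X|Y=2) = 0.9940
  Y=3: P(Y=3) = 5/16, P(X|Y=3) = (7/10, 3/10) → H(X|Y=3) = 0.8813
H(X|Y) = (7/32)·0.5917 + (1/8)·0.0000 + (11/32)·0.9940 + (5/16)·0.8813 = 0.7465 bits

I(X;Y) = H(X) - H(X|Y) = 0.9887 - 0.7465 = 0.2422 bits

Cross-check via I(X;Y) = H(X) + H(Y) - H(X,Y): computing H(Y) from the column sums and H(X,Y) from the 8 cells in the same way gives H(Y) = 1.9086 bits and H(X,Y) = 2.6551 bits, so
I(X;Y) = 0.9887 + 1.9086 - 2.6551 = 0.2422 bits ✓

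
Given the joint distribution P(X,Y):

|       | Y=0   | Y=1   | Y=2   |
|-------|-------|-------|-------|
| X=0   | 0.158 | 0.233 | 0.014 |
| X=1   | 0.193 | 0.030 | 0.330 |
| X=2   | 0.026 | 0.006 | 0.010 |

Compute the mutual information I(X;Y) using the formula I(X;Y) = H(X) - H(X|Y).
0.3816 bits

I(X;Y) = H(X) - H(X|Y)

Marginal of X (row sums):
  P(X=0) = 0.158 + 0.233 + 0.014 = 0.405
  P(X=1) = 0.193 + 0.030 + 0.330 = 0.553
  P(X=2) = 0.026 + 0.006 + 0.010 = 0.042
H(X) = -[0.405·log₂(0.405) + 0.553·log₂(0.553) + 0.042·log₂(0.042)]
  = 0.52812 + 0.47262 + 0.19209 = 1.19283 bits

Marginal of Y (column sums):
  P(Y=0) = 0.158 + 0.193 + 0.026 = 0.377
  P(Y=1) = 0.233 + 0.030 + 0.006 = 0.269
  P(Y=2) = 0.014 + 0.330 + 0.010 = 0.354
H(X|Y) = Σ_y P(y)·H(X|Y=y):
  Y=0: P(Y=0) = 0.377, P(X|Y=0) = (158/377, 193/377, 2/29) → H(X|Y=0) = 1.28640
  Y=1: P(Y=1) = 0.269, P(X|Y=1) = (233/269, 30/269, 6/269) → H(X|Y=1) = 0.65484
  Y=2: P(Y=2) = 0.354, P(X|Y=2) = (7/177, 55/59, 5/177) → H(X|Y=2) = 0.42408
H(X|Y) = 0.377·1.28640 + 0.269·0.65484 + 0.354·0.42408 = 0.81125 bits

I(X;Y) = H(X) - H(X|Y) = 1.19283 - 0.81125 = 0.3816 bits

Cross-check via I(X;Y) = H(X) + H(Y) - H(X,Y): computing H(Y) from the column sums and H(X,Y) from the 9 cells in the same way gives H(Y) = 1.57050 bits and H(X,Y) = 2.38175 bits, so
I(X;Y) = 1.19283 + 1.57050 - 2.38175 = 0.3816 bits ✓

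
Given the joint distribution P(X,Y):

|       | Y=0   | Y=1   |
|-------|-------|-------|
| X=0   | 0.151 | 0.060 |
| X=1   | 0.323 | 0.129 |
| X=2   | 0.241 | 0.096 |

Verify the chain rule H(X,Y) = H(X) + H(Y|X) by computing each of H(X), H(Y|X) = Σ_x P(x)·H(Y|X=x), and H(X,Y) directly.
H(X) = 1.5203 bits, H(Y|X) = 0.8622 bits, H(X,Y) = 2.3824 bits

Marginal of X (row sums):
  P(X=0) = 0.151 + 0.060 = 0.211
  P(X=1) = 0.323 + 0.129 = 0.452
  P(X=2) = 0.241 + 0.096 = 0.337
H(X) = -[0.211·log₂(0.211) + 0.452·log₂(0.452) + 0.337·log₂(0.337)]
  = 0.473629 + 0.517814 + 0.528813 = 1.5203 bits

H(Y|X) = Σ_x P(x)·H(Y|X=x):
  X=0: P(X=0) = 0.211, P(Y|X=0) = (151/211, 60/211) → H(Y|X=0) = 0.861324
  X=1: P(X=1) = 0.452, P(Y|X=1) = (323/452, 129/452) → H(Y|X=1) = 0.862702
  X=2: P(X=2) = 0.337, P(Y|X=2) = (241/337, 96/337) → H(Y|X=2) = 0.861997
H(Y|X) = 0.211·0.861324 + 0.452·0.862702 + 0.337·0.861997 = 0.8622 bits

H(X,Y) = -Σ_{x,y} P(x,y) log₂ P(x,y). Per-cell terms -P(x,y)·log₂P(x,y):
  X=0: 0.411834, 0.243534
  X=1: 0.526617, 0.381138
  X=2: 0.494748, 0.324559
Sum of the 6 terms: H(X,Y) = 2.3824 bits

Chain rule check:
  H(X) + H(Y|X) = 1.5203 + 0.8622 = 2.3825 bits
  H(X,Y) = 2.3824 bits
✓ Chain rule verified (Δ = 0.0001 is 4-dp rounding noise: each of the three values was rounded independently).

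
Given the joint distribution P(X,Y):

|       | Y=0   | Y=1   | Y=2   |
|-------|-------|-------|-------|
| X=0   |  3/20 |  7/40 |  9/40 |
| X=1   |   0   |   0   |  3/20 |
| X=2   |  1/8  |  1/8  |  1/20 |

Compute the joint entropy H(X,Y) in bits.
2.7114 bits

H(X,Y) = -Σ_{x,y} P(x,y) log₂ P(x,y). Per-cell terms -P(x,y)·log₂P(x,y):
  X=0: 0.4105, 0.4401, 0.4842
  X=1: 0.0000, 0.0000, 0.4105
  X=2: 0.3750, 0.3750, 0.2161
  (cells with P = 0 contribute 0)
Sum of the 9 terms: H(X,Y) = 2.7114 bits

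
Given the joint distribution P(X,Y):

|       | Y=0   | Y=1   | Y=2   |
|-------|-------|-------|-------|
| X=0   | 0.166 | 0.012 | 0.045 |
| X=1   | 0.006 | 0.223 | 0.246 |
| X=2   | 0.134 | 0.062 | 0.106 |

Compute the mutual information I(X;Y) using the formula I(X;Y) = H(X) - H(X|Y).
0.3734 bits

I(X;Y) = H(X) - H(X|Y)

Marginal of X (row sums):
  P(X=0) = 0.166 + 0.012 + 0.045 = 0.223
  P(X=1) = 0.006 + 0.223 + 0.246 = 0.475
  P(X=2) = 0.134 + 0.062 + 0.106 = 0.302
H(X) = -[0.223·log₂(0.223) + 0.475·log₂(0.475) + 0.302·log₂(0.302)]
  = 0.48277 + 0.51015 + 0.52167 = 1.51459 bits

Marginal of Y (column sums):
  P(Y=0) = 0.166 + 0.006 + 0.134 = 0.306
  P(Y=1) = 0.012 + 0.223 + 0.062 = 0.297
  P(Y=2) = 0.045 + 0.246 + 0.106 = 0.397
H(X|Y) = Σ_y P(y)·H(X|Y=y):
  Y=0: P(Y=0) = 0.306, P(X|Y=0) = (83/153, 1/51, 67/153) → H(X|Y=0) = 1.11156
  Y=1: P(Y=1) = 0.297, P(X|Y=1) = (4/99, 223/297, 62/297) → H(X|Y=1) = 0.96927
  Y=2: P(Y=2) = 0.397, P(X|Y=2) = (45/397, 246/397, 106/397) → H(X|Y=2) = 1.29256
H(X|Y) = 0.306·1.11156 + 0.297·0.96927 + 0.397·1.29256 = 1.14116 bits

I(X;Y) = H(X) - H(X|Y) = 1.51459 - 1.14116 = 0.3734 bits

Cross-check via I(X;Y) = H(X) + H(Y) - H(X,Y): computing H(Y) from the column sums and H(X,Y) from the 9 cells in the same way gives H(Y) = 1.57207 bits and H(X,Y) = 2.71323 bits, so
I(X;Y) = 1.51459 + 1.57207 - 2.71323 = 0.3734 bits ✓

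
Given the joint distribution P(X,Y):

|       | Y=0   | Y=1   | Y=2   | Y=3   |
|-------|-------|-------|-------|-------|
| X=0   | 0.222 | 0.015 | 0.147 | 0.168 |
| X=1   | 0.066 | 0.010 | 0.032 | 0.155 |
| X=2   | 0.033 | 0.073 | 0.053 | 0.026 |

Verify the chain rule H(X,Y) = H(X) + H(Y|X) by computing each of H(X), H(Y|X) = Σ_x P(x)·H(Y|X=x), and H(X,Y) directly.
H(X) = 1.4303 bits, H(Y|X) = 1.6822 bits, H(X,Y) = 3.1125 bits

Marginal of X (row sums):
  P(X=0) = 0.222 + 0.015 + 0.147 + 0.168 = 0.552
  P(X=1) = 0.066 + 0.010 + 0.032 + 0.155 = 0.263
  P(X=2) = 0.033 + 0.073 + 0.053 + 0.026 = 0.185
H(X) = -[0.552·log₂(0.552) + 0.263·log₂(0.263) + 0.185·log₂(0.185)]
  = 0.47321 + 0.50677 + 0.45036 = 1.4303 bits

H(Y|X) = Σ_x P(x)·H(Y|X=x):
  X=0: P(X=0) = 0.552, P(Y|X=0) = (37/92, 5/184, 49/184, 7/23) → H(Y|X=0) = 1.70051
  X=1: P(X=1) = 0.263, P(Y|X=1) = (66/263, 10/263, 32/263, 155/263) → H(Y|X=1) = 1.49919
  X=2: P(X=2) = 0.185, P(Y|X=2) = (33/185, 73/185, 53/185, 26/185) → H(Y|X=2) = 1.88753
H(Y|X) = 0.552·1.70051 + 0.263·1.49919 + 0.185·1.88753 = 1.6822 bits

H(X,Y) = -Σ_{x,y} P(x,y) log₂ P(x,y). Per-cell terms -P(x,y)·log₂P(x,y):
  X=0: 0.48204, 0.09088, 0.40662, 0.43234
  X=1: 0.25881, 0.06644, 0.15891, 0.41690
  X=2: 0.16241, 0.27565, 0.22461, 0.13690
Sum of the 12 terms: H(X,Y) = 3.1125 bits

Chain rule check:
  H(X) + H(Y|X) = 1.4303 + 1.6822 = 3.1125 bits
  H(X,Y) = 3.1125 bits
✓ Chain rule verified.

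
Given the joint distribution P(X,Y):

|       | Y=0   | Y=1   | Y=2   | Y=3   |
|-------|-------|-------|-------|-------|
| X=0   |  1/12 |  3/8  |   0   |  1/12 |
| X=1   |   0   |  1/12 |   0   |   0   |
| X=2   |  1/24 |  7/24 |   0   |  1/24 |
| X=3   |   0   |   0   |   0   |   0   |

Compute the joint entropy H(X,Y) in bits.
2.3274 bits

H(X,Y) = -Σ_{x,y} P(x,y) log₂ P(x,y). Per-cell terms -P(x,y)·log₂P(x,y):
  X=0: 0.29875, 0.53064, 0.00000, 0.29875
  X=1: 0.00000, 0.29875, 0.00000, 0.00000
  X=2: 0.19104, 0.51847, 0.00000, 0.19104
  X=3: 0.00000, 0.00000, 0.00000, 0.00000
  (cells with P = 0 contribute 0)
Sum of the 16 terms: H(X,Y) = 2.3274 bits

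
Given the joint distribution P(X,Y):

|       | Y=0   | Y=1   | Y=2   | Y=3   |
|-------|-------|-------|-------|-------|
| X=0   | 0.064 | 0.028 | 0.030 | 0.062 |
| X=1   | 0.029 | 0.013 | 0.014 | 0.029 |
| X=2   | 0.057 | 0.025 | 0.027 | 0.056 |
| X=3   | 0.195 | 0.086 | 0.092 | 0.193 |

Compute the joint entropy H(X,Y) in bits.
3.5439 bits

H(X,Y) = -Σ_{x,y} P(x,y) log₂ P(x,y). Per-cell terms -P(x,y)·log₂P(x,y):
  X=0: 0.25381, 0.14444, 0.15177, 0.24872
  X=1: 0.14813, 0.08145, 0.08622, 0.14813
  X=2: 0.23557, 0.13305, 0.14069, 0.23287
  X=3: 0.45990, 0.30440, 0.31668, 0.45805
Sum of the 16 terms: H(X,Y) = 3.5439 bits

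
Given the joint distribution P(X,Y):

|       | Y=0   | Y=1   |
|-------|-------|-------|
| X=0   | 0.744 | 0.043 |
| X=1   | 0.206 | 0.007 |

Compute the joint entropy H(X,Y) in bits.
1.0323 bits

H(X,Y) = -Σ_{x,y} P(x,y) log₂ P(x,y). Per-cell terms -P(x,y)·log₂P(x,y):
  X=0: 0.3174094, 0.1951993
  X=1: 0.4695325, 0.0501090
Sum of the 4 terms: H(X,Y) = 1.0323 bits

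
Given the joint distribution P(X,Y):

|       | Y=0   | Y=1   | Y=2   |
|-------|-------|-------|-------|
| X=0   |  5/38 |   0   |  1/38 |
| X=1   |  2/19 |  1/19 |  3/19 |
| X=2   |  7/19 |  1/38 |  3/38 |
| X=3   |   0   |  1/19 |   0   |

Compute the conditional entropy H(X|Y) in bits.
1.3604 bits

H(X|Y) = H(X,Y) - H(Y)

H(X,Y) = -Σ_{x,y} P(x,y) log₂ P(x,y). Per-cell terms -P(x,y)·log₂P(x,y):
  X=0: 0.385000, 0.000000, 0.138103
  X=1: 0.341887, 0.223575, 0.420468
  X=2: 0.530737, 0.138103, 0.289181
  X=3: 0.000000, 0.223575, 0.000000
  (cells with P = 0 contribute 0)
Sum of the 12 terms: H(X,Y) = 2.69063 bits

Marginal of Y (column sums):
  P(Y=0) = 5/38 + 2/19 + 7/19 + 0 = 23/38
  P(Y=1) = 0 + 1/19 + 1/38 + 1/19 = 5/38
  P(Y=2) = 1/38 + 3/19 + 3/38 + 0 = 5/19
H(Y) = -[(23/38)·log₂(23/38) + (5/38)·log₂(5/38) + (5/19)·log₂(5/19)]
  = 0.438432 + 0.385000 + 0.506842 = 1.33027 bits

H(X|Y) = H(X,Y) - H(Y) = 2.69063 - 1.33027 = 1.3604 bits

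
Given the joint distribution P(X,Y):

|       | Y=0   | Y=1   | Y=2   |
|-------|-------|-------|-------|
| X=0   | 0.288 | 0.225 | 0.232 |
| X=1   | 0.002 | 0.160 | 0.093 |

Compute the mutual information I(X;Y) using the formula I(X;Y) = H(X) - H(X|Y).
0.1441 bits

I(X;Y) = H(X) - H(X|Y)

Marginal of X (row sums):
  P(X=0) = 0.288 + 0.225 + 0.232 = 0.745
  P(X=1) = 0.002 + 0.160 + 0.093 = 0.255
H(X) = -[0.745·log₂(0.745) + 0.255·log₂(0.255)]
  = 0.316392 + 0.502715 = 0.81911 bits

Marginal of Y (column sums):
  P(Y=0) = 0.288 + 0.002 = 0.290
  P(Y=1) = 0.225 + 0.160 = 0.385
  P(Y=2) = 0.232 + 0.093 = 0.325
H(X|Y) = Σ_y P(y)·H(X|Y=y):
  Y=0: P(Y=0) = 0.290, P(X|Y=0) = (144/145, 1/145) → H(X|Y=0) = 0.059432
  Y=1: P(Y=1) = 0.385, P(X|Y=1) = (45/77, 32/77) → H(X|Y=1) = 0.979340
  Y=2: P(Y=2) = 0.325, P(X|Y=2) = (232/325, 93/325) → H(X|Y=2) = 0.863701
H(X|Y) = 0.290·0.059432 + 0.385·0.979340 + 0.325·0.863701 = 0.67498 bits

I(X;Y) = H(X) - H(X|Y) = 0.81911 - 0.67498 = 0.1441 bits

Cross-check via I(X;Y) = H(X) + H(Y) - H(X,Y): computing H(Y) from the column sums and H(X,Y) from the 6 cells in the same way gives H(Y) = 1.57506 bits and H(X,Y) = 2.25004 bits, so
I(X;Y) = 0.81911 + 1.57506 - 2.25004 = 0.1441 bits ✓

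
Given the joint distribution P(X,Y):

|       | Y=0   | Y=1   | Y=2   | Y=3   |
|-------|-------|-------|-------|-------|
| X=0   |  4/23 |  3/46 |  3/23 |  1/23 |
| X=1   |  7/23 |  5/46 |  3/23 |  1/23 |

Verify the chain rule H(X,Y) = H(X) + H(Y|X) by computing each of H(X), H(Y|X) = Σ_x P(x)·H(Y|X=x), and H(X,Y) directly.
H(X) = 0.9781 bits, H(Y|X) = 1.7479 bits, H(X,Y) = 2.7260 bits

Marginal of X (row sums):
  P(X=0) = 4/23 + 3/46 + 3/23 + 1/23 = 19/46
  P(X=1) = 7/23 + 5/46 + 3/23 + 1/23 = 27/46
H(X) = -[(19/46)·log₂(19/46) + (27/46)·log₂(27/46)]
  = 0.526892 + 0.451178 = 0.9781 bits

H(Y|X) = Σ_x P(x)·H(Y|X=x):
  X=0: P(X=0) = 19/46, P(Y|X=0) = (8/19, 3/19, 6/19, 2/19) → H(Y|X=0) = 1.812945
  X=1: P(X=1) = 27/46, P(Y|X=1) = (14/27, 5/27, 2/9, 2/27) → H(Y|X=1) = 1.702207
H(Y|X) = (19/46)·1.812945 + (27/46)·1.702207 = 1.7479 bits

H(X,Y) = -Σ_{x,y} P(x,y) log₂ P(x,y). Per-cell terms -P(x,y)·log₂P(x,y):
  X=0: 0.438880, 0.256865, 0.383296, 0.196677
  X=1: 0.522324, 0.348004, 0.383296, 0.196677
Sum of the 8 terms: H(X,Y) = 2.7260 bits

Chain rule check:
  H(X) + H(Y|X) = 0.9781 + 1.7479 = 2.7260 bits
  H(X,Y) = 2.7260 bits
✓ Chain rule verified.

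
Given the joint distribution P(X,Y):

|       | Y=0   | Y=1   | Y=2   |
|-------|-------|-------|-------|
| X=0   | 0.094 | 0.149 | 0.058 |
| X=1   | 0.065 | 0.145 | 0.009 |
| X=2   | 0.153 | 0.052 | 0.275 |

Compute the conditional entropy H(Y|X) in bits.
1.3285 bits

H(Y|X) = H(X,Y) - H(X)

H(X,Y) = -Σ_{x,y} P(x,y) log₂ P(x,y). Per-cell terms -P(x,y)·log₂P(x,y):
  X=0: 0.320652, 0.409246, 0.238253
  X=1: 0.256322, 0.403952, 0.061163
  X=2: 0.414385, 0.221798, 0.512187
Sum of the 9 terms: H(X,Y) = 2.83796 bits

Marginal of X (row sums):
  P(X=0) = 0.094 + 0.149 + 0.058 = 0.301
  P(X=1) = 0.065 + 0.145 + 0.009 = 0.219
  P(X=2) = 0.153 + 0.052 + 0.275 = 0.480
H(X) = -[0.301·log₂(0.301) + 0.219·log₂(0.219) + 0.480·log₂(0.480)]
  = 0.521382 + 0.479828 + 0.508269 = 1.50948 bits

H(Y|X) = H(X,Y) - H(X) = 2.83796 - 1.50948 = 1.3285 bits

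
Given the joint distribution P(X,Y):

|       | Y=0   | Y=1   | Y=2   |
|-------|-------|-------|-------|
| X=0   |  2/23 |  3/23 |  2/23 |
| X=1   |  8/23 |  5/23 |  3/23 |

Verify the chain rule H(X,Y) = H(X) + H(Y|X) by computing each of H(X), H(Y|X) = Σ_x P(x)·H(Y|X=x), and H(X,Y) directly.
H(X) = 0.8865 bits, H(Y|X) = 1.5014 bits, H(X,Y) = 2.3879 bits

Marginal of X (row sums):
  P(X=0) = 2/23 + 3/23 + 2/23 = 7/23
  P(X=1) = 8/23 + 5/23 + 3/23 = 16/23
H(X) = -[(7/23)·log₂(7/23) + (16/23)·log₂(16/23)]
  = 0.5223 + 0.3642 = 0.8865 bits

H(Y|X) = Σ_x P(x)·H(Y|X=x):
  X=0: P(X=0) = 7/23, P(Y|X=0) = (2/7, 3/7, 2/7) → H(Y|X=0) = 1.5567
  X=1: P(X=1) = 16/23, P(Y|X=1) = (1/2, 5/16, 3/16) → H(Y|X=1) = 1.4772
H(Y|X) = (7/23)·1.5567 + (16/23)·1.4772 = 1.5014 bits

H(X,Y) = -Σ_{x,y} P(x,y) log₂ P(x,y). Per-cell terms -P(x,y)·log₂P(x,y):
  X=0: 0.3064, 0.3833, 0.3064
  X=1: 0.5299, 0.4786, 0.3833
Sum of the 6 terms: H(X,Y) = 2.3879 bits

Chain rule check:
  H(X) + H(Y|X) = 0.8865 + 1.5014 = 2.3879 bits
  H(X,Y) = 2.3879 bits
✓ Chain rule verified.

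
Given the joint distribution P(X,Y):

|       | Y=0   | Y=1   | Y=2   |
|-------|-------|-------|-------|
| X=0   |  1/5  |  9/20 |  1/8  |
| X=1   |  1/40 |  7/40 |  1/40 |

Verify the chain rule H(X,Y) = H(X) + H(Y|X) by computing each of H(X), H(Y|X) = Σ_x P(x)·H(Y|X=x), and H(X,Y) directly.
H(X) = 0.7692 bits, H(Y|X) = 1.2947 bits, H(X,Y) = 2.0639 bits

Marginal of X (row sums):
  P(X=0) = 1/5 + 9/20 + 1/8 = 31/40
  P(X=1) = 1/40 + 7/40 + 1/40 = 9/40
H(X) = -[(31/40)·log₂(31/40) + (9/40)·log₂(9/40)]
  = 0.28499 + 0.48420 = 0.7692 bits

H(Y|X) = Σ_x P(x)·H(Y|X=x):
  X=0: P(X=0) = 31/40, P(Y|X=0) = (8/31, 18/31, 5/31) → H(Y|X=0) = 1.38425
  X=1: P(X=1) = 9/40, P(Y|X=1) = (1/9, 7/9, 1/9) → H(Y|X=1) = 0.98643
H(Y|X) = (31/40)·1.38425 + (9/40)·0.98643 = 1.2947 bits

H(X,Y) = -Σ_{x,y} P(x,y) log₂ P(x,y). Per-cell terms -P(x,y)·log₂P(x,y):
  X=0: 0.46439, 0.51840, 0.37500
  X=1: 0.13305, 0.44005, 0.13305
Sum of the 6 terms: H(X,Y) = 2.0639 bits

Chain rule check:
  H(X) + H(Y|X) = 0.7692 + 1.2947 = 2.0639 bits
  H(X,Y) = 2.0639 bits
✓ Chain rule verified.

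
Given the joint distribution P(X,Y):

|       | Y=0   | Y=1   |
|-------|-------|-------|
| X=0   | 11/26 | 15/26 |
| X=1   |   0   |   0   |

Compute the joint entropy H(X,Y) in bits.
0.9829 bits

H(X,Y) = -Σ_{x,y} P(x,y) log₂ P(x,y). Per-cell terms -P(x,y)·log₂P(x,y):
  X=0: 0.52504, 0.45782
  X=1: 0.00000, 0.00000
  (cells with P = 0 contribute 0)
Sum of the 4 terms: H(X,Y) = 0.9829 bits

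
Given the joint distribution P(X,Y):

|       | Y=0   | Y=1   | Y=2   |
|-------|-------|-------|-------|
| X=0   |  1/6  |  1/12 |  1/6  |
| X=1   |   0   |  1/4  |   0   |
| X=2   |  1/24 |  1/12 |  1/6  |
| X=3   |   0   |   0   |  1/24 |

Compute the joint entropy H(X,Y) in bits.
2.7721 bits

H(X,Y) = -Σ_{x,y} P(x,y) log₂ P(x,y). Per-cell terms -P(x,y)·log₂P(x,y):
  X=0: 0.43083, 0.29875, 0.43083
  X=1: 0.00000, 0.50000, 0.00000
  X=2: 0.19104, 0.29875, 0.43083
  X=3: 0.00000, 0.00000, 0.19104
  (cells with P = 0 contribute 0)
Sum of the 12 terms: H(X,Y) = 2.7721 bits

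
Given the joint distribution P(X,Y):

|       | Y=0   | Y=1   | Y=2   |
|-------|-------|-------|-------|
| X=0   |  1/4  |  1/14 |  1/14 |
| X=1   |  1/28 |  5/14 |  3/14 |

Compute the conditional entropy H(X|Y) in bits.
0.6657 bits

H(X|Y) = H(X,Y) - H(Y)

H(X,Y) = -Σ_{x,y} P(x,y) log₂ P(x,y). Per-cell terms -P(x,y)·log₂P(x,y):
  X=0: 0.500000, 0.271954, 0.271954
  X=1: 0.171691, 0.530510, 0.476227
Sum of the 6 terms: H(X,Y) = 2.22234 bits

Marginal of Y (column sums):
  P(Y=0) = 1/4 + 1/28 = 2/7
  P(Y=1) = 1/14 + 5/14 = 3/7
  P(Y=2) = 1/14 + 3/14 = 2/7
H(Y) = -[(2/7)·log₂(2/7) + (3/7)·log₂(3/7) + (2/7)·log₂(2/7)]
  = 0.516387 + 0.523882 + 0.516387 = 1.55666 bits

H(X|Y) = H(X,Y) - H(Y) = 2.22234 - 1.55666 = 0.6657 bits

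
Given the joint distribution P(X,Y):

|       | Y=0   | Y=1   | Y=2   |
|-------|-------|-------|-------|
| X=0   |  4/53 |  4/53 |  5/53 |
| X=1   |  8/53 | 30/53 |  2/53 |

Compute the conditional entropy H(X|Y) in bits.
0.6571 bits

H(X|Y) = H(X,Y) - H(Y)

H(X,Y) = -Σ_{x,y} P(x,y) log₂ P(x,y). Per-cell terms -P(x,y)·log₂P(x,y):
  X=0: 0.28135, 0.28135, 0.32132
  X=1: 0.41176, 0.46473, 0.17841
Sum of the 6 terms: H(X,Y) = 1.9389 bits

Marginal of Y (column sums):
  P(Y=0) = 4/53 + 8/53 = 12/53
  P(Y=1) = 4/53 + 30/53 = 34/53
  P(Y=2) = 5/53 + 2/53 = 7/53
H(Y) = -[(12/53)·log₂(12/53) + (34/53)·log₂(34/53) + (7/53)·log₂(7/53)]
  = 0.48520 + 0.41086 + 0.38574 = 1.2818 bits

H(X|Y) = H(X,Y) - H(Y) = 1.9389 - 1.2818 = 0.6571 bits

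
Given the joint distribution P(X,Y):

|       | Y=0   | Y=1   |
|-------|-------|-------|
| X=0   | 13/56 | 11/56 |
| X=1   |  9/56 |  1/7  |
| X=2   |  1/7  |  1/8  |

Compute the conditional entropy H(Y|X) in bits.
0.9962 bits

H(Y|X) = H(X,Y) - H(X)

H(X,Y) = -Σ_{x,y} P(x,y) log₂ P(x,y). Per-cell terms -P(x,y)·log₂P(x,y):
  X=0: 0.4891053, 0.4611992
  X=1: 0.4238727, 0.4010507
  X=2: 0.4010507, 0.3750000
Sum of the 6 terms: H(X,Y) = 2.5512786 bits

Marginal of X (row sums):
  P(X=0) = 13/56 + 11/56 = 3/7
  P(X=1) = 9/56 + 1/7 = 17/56
  P(X=2) = 1/7 + 1/8 = 15/56
H(X) = -[(3/7)·log₂(3/7) + (17/56)·log₂(17/56) + (15/56)·log₂(15/56)]
  = 0.5238825 + 0.5221101 + 0.5090529 = 1.5550455 bits

H(Y|X) = H(X,Y) - H(X) = 2.5512786 - 1.5550455 = 0.9962 bits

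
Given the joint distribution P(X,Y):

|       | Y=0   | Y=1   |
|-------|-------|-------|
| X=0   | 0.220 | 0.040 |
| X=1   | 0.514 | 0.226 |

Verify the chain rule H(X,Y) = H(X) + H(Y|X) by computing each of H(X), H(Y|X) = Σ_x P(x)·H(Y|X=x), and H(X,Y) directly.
H(X) = 0.8267 bits, H(Y|X) = 0.8180 bits, H(X,Y) = 1.6448 bits

Marginal of X (row sums):
  P(X=0) = 0.220 + 0.040 = 0.260
  P(X=1) = 0.514 + 0.226 = 0.740
H(X) = -[0.260·log₂(0.260) + 0.740·log₂(0.740)]
  = 0.505288 + 0.321458 = 0.8267 bits

H(Y|X) = Σ_x P(x)·H(Y|X=x):
  X=0: P(X=0) = 0.260, P(Y|X=0) = (11/13, 2/13) → H(Y|X=0) = 0.619382
  X=1: P(X=1) = 0.740, P(Y|X=1) = (257/370, 113/370) → H(Y|X=1) = 0.887798
H(Y|X) = 0.260·0.619382 + 0.740·0.887798 = 0.8180 bits

H(X,Y) = -Σ_{x,y} P(x,y) log₂ P(x,y). Per-cell terms -P(x,y)·log₂P(x,y):
  X=0: 0.480573, 0.185754
  X=1: 0.493522, 0.484907
Sum of the 4 terms: H(X,Y) = 1.6448 bits

Chain rule check:
  H(X) + H(Y|X) = 0.8267 + 0.8180 = 1.6447 bits
  H(X,Y) = 1.6448 bits
✓ Chain rule verified (Δ = 0.0001 is 4-dp rounding noise: each of the three values was rounded independently).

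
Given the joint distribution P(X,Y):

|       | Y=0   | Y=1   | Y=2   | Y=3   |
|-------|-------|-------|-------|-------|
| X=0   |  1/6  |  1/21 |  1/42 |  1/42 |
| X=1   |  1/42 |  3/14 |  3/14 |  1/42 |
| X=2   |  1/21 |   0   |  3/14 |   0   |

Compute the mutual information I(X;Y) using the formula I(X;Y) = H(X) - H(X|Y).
0.4568 bits

I(X;Y) = H(X) - H(X|Y)

Marginal of X (row sums):
  P(X=0) = 1/6 + 1/21 + 1/42 + 1/42 = 11/42
  P(X=1) = 1/42 + 3/14 + 3/14 + 1/42 = 10/21
  P(X=2) = 1/21 + 0 + 3/14 + 0 = 11/42
H(X) = -[(11/42)·log₂(11/42) + (10/21)·log₂(10/21) + (11/42)·log₂(11/42)]
  = 0.50623 + 0.50971 + 0.50623 = 1.52217 bits

Marginal of Y (column sums):
  P(Y=0) = 1/6 + 1/42 + 1/21 = 5/21
  P(Y=1) = 1/21 + 3/14 + 0 = 11/42
  P(Y=2) = 1/42 + 3/14 + 3/14 = 19/42
  P(Y=3) = 1/42 + 1/42 + 0 = 1/21
H(X|Y) = Σ_y P(y)·H(X|Y=y):
  Y=0: P(Y=0) = 5/21, P(X|Y=0) = (7/10, 1/10, 1/5) → H(X|Y=0) = 1.15678
  Y=1: P(Y=1) = 11/42, P(X|Y=1) = (2/11, 9/11, 0) → H(X|Y=1) = 0.68404
  Y=2: P(Y=2) = 19/42, P(X|Y=2) = (1/19, 9/19, 9/19) → H(X|Y=2) = 1.24484
  Y=3: P(Y=3) = 1/21, P(X|Y=3) = (1/2, 1/2, 0) → H(X|Y=3) = 1.00000
H(X|Y) = (5/21)·1.15678 + (11/42)·0.68404 + (19/42)·1.24484 + (1/21)·1.00000 = 1.06534 bits

I(X;Y) = H(X) - H(X|Y) = 1.52217 - 1.06534 = 0.4568 bits

Cross-check via I(X;Y) = H(X) + H(Y) - H(X,Y): computing H(Y) from the column sums and H(X,Y) from the 12 cells in the same way gives H(Y) = 1.72604 bits and H(X,Y) = 2.79138 bits, so
I(X;Y) = 1.52217 + 1.72604 - 2.79138 = 0.4568 bits ✓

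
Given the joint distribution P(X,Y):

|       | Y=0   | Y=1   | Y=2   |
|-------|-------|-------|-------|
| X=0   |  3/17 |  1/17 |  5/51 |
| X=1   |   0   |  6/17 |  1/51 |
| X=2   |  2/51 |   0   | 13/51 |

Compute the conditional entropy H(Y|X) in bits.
0.7597 bits

H(Y|X) = H(X,Y) - H(X)

H(X,Y) = -Σ_{x,y} P(x,y) log₂ P(x,y). Per-cell terms -P(x,y)·log₂P(x,y):
  X=0: 0.441618, 0.240439, 0.328480
  X=1: 0.000000, 0.530294, 0.111224
  X=2: 0.183232, 0.000000, 0.502663
  (cells with P = 0 contribute 0)
Sum of the 9 terms: H(X,Y) = 2.33795 bits

Marginal of X (row sums):
  P(X=0) = 3/17 + 1/17 + 5/51 = 1/3
  P(X=1) = 0 + 6/17 + 1/51 = 19/51
  P(X=2) = 2/51 + 0 + 13/51 = 5/17
H(X) = -[(1/3)·log₂(1/3) + (19/51)·log₂(19/51) + (5/17)·log₂(5/17)]
  = 0.528321 + 0.530695 + 0.519275 = 1.57829 bits

H(Y|X) = H(X,Y) - H(X) = 2.33795 - 1.57829 = 0.7597 bits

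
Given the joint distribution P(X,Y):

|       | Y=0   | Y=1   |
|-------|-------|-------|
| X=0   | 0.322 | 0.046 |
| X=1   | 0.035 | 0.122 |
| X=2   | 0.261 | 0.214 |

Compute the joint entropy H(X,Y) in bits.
2.2521 bits

H(X,Y) = -Σ_{x,y} P(x,y) log₂ P(x,y). Per-cell terms -P(x,y)·log₂P(x,y):
  X=0: 0.5264, 0.2043
  X=1: 0.1693, 0.3703
  X=2: 0.5058, 0.4760
Sum of the 6 terms: H(X,Y) = 2.2521 bits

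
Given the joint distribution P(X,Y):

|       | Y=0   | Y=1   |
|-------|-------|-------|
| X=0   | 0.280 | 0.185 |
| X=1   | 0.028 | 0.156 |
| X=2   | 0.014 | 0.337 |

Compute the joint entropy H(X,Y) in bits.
2.1422 bits

H(X,Y) = -Σ_{x,y} P(x,y) log₂ P(x,y). Per-cell terms -P(x,y)·log₂P(x,y):
  X=0: 0.51422, 0.45036
  X=1: 0.14444, 0.41814
  X=2: 0.08622, 0.52881
Sum of the 6 terms: H(X,Y) = 2.1422 bits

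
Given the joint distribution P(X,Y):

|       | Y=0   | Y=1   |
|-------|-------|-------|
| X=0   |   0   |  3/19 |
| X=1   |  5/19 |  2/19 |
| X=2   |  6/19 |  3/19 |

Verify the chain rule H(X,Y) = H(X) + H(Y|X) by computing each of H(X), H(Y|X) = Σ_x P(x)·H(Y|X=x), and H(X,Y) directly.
H(X) = 1.4618 bits, H(Y|X) = 0.7530 bits, H(X,Y) = 2.2148 bits

Marginal of X (row sums):
  P(X=0) = 0 + 3/19 = 3/19
  P(X=1) = 5/19 + 2/19 = 7/19
  P(X=2) = 6/19 + 3/19 = 9/19
H(X) = -[(3/19)·log₂(3/19) + (7/19)·log₂(7/19) + (9/19)·log₂(9/19)]
  = 0.4205 + 0.5307 + 0.5106 = 1.4618 bits

H(Y|X) = Σ_x P(x)·H(Y|X=x):
  X=0: P(X=0) = 3/19, P(Y|X=0) = (0, 1) → H(Y|X=0) = 0.0000
  X=1: P(X=1) = 7/19, P(Y|X=1) = (5/7, 2/7) → H(Y|X=1) = 0.8631
  X=2: P(X=2) = 9/19, P(Y|X=2) = (2/3, 1/3) → H(Y|X=2) = 0.9183
H(Y|X) = (3/19)·0.0000 + (7/19)·0.8631 + (9/19)·0.9183 = 0.7530 bits

H(X,Y) = -Σ_{x,y} P(x,y) log₂ P(x,y). Per-cell terms -P(x,y)·log₂P(x,y):
  X=0: 0.0000, 0.4205
  X=1: 0.5068, 0.3419
  X=2: 0.5251, 0.4205
  (cells with P = 0 contribute 0)
Sum of the 6 terms: H(X,Y) = 2.2148 bits

Chain rule check:
  H(X) + H(Y|X) = 1.4618 + 0.7530 = 2.2148 bits
  H(X,Y) = 2.2148 bits
✓ Chain rule verified.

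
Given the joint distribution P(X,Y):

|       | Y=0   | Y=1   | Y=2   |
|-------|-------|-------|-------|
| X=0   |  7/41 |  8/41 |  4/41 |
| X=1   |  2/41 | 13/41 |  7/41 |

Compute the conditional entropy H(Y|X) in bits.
1.4002 bits

H(Y|X) = H(X,Y) - H(X)

H(X,Y) = -Σ_{x,y} P(x,y) log₂ P(x,y). Per-cell terms -P(x,y)·log₂P(x,y):
  X=0: 0.43539950, 0.46001015, 0.32756605
  X=1: 0.21256351, 0.52542585, 0.43539950
Sum of the 6 terms: H(X,Y) = 2.3963646 bits

Marginal of X (row sums):
  P(X=0) = 7/41 + 8/41 + 4/41 = 19/41
  P(X=1) = 2/41 + 13/41 + 7/41 = 22/41
H(X) = -[(19/41)·log₂(19/41) + (22/41)·log₂(22/41)]
  = 0.51421623 + 0.48191826 = 0.9961345 bits

H(Y|X) = H(X,Y) - H(X) = 2.3963646 - 0.9961345 = 1.4002 bits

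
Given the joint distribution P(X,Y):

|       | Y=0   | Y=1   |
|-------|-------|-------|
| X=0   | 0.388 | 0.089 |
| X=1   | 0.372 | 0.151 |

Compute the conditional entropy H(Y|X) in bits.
0.7846 bits

H(Y|X) = H(X,Y) - H(X)

H(X,Y) = -Σ_{x,y} P(x,y) log₂ P(x,y). Per-cell terms -P(x,y)·log₂P(x,y):
  X=0: 0.5300, 0.3106
  X=1: 0.5307, 0.4118
Sum of the 4 terms: H(X,Y) = 1.7831 bits

Marginal of X (row sums):
  P(X=0) = 0.388 + 0.089 = 0.477
  P(X=1) = 0.372 + 0.151 = 0.523
H(X) = -[0.477·log₂(0.477) + 0.523·log₂(0.523)]
  = 0.5094 + 0.4891 = 0.9985 bits

H(Y|X) = H(X,Y) - H(X) = 1.7831 - 0.9985 = 0.7846 bits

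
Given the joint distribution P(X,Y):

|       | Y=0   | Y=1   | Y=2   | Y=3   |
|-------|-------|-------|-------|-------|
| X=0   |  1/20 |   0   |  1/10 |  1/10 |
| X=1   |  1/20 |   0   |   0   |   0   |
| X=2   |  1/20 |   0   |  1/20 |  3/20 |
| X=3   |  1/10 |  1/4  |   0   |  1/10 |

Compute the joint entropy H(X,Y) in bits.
3.1037 bits

H(X,Y) = -Σ_{x,y} P(x,y) log₂ P(x,y). Per-cell terms -P(x,y)·log₂P(x,y):
  X=0: 0.2161, 0.0000, 0.3322, 0.3322
  X=1: 0.2161, 0.0000, 0.0000, 0.0000
  X=2: 0.2161, 0.0000, 0.2161, 0.4105
  X=3: 0.3322, 0.5000, 0.0000, 0.3322
  (cells with P = 0 contribute 0)
Sum of the 16 terms: H(X,Y) = 3.1037 bits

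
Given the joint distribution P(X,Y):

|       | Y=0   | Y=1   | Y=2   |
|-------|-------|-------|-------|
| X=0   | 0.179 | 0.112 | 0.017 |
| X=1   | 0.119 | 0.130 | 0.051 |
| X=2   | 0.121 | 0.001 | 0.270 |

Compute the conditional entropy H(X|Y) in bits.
1.2029 bits

H(X|Y) = H(X,Y) - H(Y)

H(X,Y) = -Σ_{x,y} P(x,y) log₂ P(x,y). Per-cell terms -P(x,y)·log₂P(x,y):
  X=0: 0.444272, 0.353744, 0.099931
  X=1: 0.365445, 0.382644, 0.218961
  X=2: 0.368677, 0.009966, 0.510022
Sum of the 9 terms: H(X,Y) = 2.75366 bits

Marginal of Y (column sums):
  P(Y=0) = 0.179 + 0.119 + 0.121 = 0.419
  P(Y=1) = 0.112 + 0.130 + 0.001 = 0.243
  P(Y=2) = 0.017 + 0.051 + 0.270 = 0.338
H(Y) = -[0.419·log₂(0.419) + 0.243·log₂(0.243) + 0.338·log₂(0.338)]
  = 0.525836 + 0.495956 + 0.528938 = 1.55073 bits

H(X|Y) = H(X,Y) - H(Y) = 2.75366 - 1.55073 = 1.2029 bits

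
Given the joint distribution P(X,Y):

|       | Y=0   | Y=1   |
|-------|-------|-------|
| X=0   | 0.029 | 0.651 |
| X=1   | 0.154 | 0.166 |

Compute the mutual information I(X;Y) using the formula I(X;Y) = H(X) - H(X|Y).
0.1940 bits

I(X;Y) = H(X) - H(X|Y)

Marginal of X (row sums):
  P(X=0) = 0.029 + 0.651 = 0.680
  P(X=1) = 0.154 + 0.166 = 0.320
H(X) = -[0.680·log₂(0.680) + 0.320·log₂(0.320)]
  = 0.37835 + 0.52603 = 0.9044 bits

Marginal of Y (column sums):
  P(Y=0) = 0.029 + 0.154 = 0.183
  P(Y=1) = 0.651 + 0.166 = 0.817
H(X|Y) = Σ_y P(y)·H(X|Y=y):
  Y=0: P(Y=0) = 0.183, P(X|Y=0) = (29/183, 154/183) → H(X|Y=0) = 0.63064
  Y=1: P(Y=1) = 0.817, P(X|Y=1) = (651/817, 166/817) → H(X|Y=1) = 0.72825
H(X|Y) = 0.183·0.63064 + 0.817·0.72825 = 0.7104 bits

I(X;Y) = H(X) - H(X|Y) = 0.9044 - 0.7104 = 0.1940 bits

Cross-check via I(X;Y) = H(X) + H(Y) - H(X,Y): computing H(Y) from the column sums and H(X,Y) from the 4 cells in the same way gives H(Y) = 0.6866 bits and H(X,Y) = 1.3970 bits, so
I(X;Y) = 0.9044 + 0.6866 - 1.3970 = 0.1940 bits ✓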